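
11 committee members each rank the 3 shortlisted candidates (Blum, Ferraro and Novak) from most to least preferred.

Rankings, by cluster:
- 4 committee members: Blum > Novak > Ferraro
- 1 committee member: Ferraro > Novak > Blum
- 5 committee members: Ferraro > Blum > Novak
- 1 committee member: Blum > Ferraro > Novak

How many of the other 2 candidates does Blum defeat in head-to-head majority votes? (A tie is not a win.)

Blum against each rival (11 committee members):
Blum–Ferraro: Ferraro 6–5.
Blum–Novak: Blum 10–1.
Blum beats Novak; loses to Ferraro — 1 pairwise win.

1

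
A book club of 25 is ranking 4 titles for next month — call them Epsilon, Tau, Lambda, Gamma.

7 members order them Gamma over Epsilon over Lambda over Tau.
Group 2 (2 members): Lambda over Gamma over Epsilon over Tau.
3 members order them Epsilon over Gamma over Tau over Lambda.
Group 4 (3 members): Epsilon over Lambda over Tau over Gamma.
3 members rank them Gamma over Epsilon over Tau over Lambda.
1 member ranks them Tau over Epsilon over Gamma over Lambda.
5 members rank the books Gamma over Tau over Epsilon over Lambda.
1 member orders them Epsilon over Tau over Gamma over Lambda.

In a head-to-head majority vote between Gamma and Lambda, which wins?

Gamma

Ballots ranking Gamma above Lambda: 7 + 3 + 3 + 1 + 5 + 1 = 20.
Ballots ranking Lambda above Gamma: 25 − 20 = 5.
Gamma wins the head-to-head 20–5.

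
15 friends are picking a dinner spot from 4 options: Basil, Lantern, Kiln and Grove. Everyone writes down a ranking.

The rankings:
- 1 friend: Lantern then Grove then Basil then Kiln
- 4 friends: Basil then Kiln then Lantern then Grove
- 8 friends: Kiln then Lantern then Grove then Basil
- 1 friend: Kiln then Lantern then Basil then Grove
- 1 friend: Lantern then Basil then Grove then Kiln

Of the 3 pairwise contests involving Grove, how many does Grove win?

Grove against each rival (15 friends):
Grove–Basil: Grove 9–6.
Grove vs Lantern: Grove is ranked higher on 0 ballots, Lantern on 15. Lantern wins 15–0.
Grove vs Kiln: 1+1 = 2 for Grove, 13 for Kiln — Kiln by 13–2.
Grove beats Basil; loses to Lantern, Kiln — 1 pairwise win.

1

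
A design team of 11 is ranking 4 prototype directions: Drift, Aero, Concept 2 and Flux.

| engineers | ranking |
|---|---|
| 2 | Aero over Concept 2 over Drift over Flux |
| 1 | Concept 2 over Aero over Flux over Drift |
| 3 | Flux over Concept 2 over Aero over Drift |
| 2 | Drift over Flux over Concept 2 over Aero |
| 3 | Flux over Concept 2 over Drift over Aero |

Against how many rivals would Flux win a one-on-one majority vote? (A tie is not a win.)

Flux against each rival (11 engineers):
Flux–Drift: Flux 7–4.
Flux vs Aero: 8 to 3, Flux.
Flux vs Concept 2: 3+2+3 = 8 for Flux, 3 for Concept 2 — Flux by 8–3.
Flux beats Drift, Aero, Concept 2 — 3 pairwise wins.

3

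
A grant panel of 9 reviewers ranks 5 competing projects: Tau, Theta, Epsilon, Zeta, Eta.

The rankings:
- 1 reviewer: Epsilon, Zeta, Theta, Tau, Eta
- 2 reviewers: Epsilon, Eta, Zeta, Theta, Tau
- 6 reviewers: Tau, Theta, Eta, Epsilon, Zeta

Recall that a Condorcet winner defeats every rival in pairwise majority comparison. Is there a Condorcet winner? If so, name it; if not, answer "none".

Check each pair by majority over 9 ballots:
Tau vs Theta: 6 to 3, Tau.
Tau vs Epsilon: 6 for Tau, 3 for Epsilon — Tau by 6–3.
Tau vs Zeta: Tau preferred on 6 ballots; Tau wins 6–3.
Tau vs Eta: Tau is ranked higher on 1+6 = 7 ballots, Eta on 2. Tau wins 7–2.
Theta vs Epsilon: Theta is ranked higher on 6 ballots, Epsilon on 3. Theta wins 6–3.
Theta vs Zeta: Theta is ranked higher on 6 ballots, Zeta on 3. Theta wins 6–3.
Theta vs Eta: Theta is ranked higher on 1+6 = 7 ballots, Eta on 2. Theta wins 7–2.
Epsilon vs Zeta: 1+2+6 = 9 for Epsilon, 0 for Zeta — Epsilon by 9–0.
Epsilon vs Eta: 1+2 = 3 for Epsilon, 6 for Eta — Eta by 6–3.
Zeta vs Eta: Zeta is ranked higher on 1 ballot, Eta on 8. Eta wins 8–1.
Tau beats each of Theta, Epsilon, Zeta, Eta — Tau is the Condorcet winner.

Tau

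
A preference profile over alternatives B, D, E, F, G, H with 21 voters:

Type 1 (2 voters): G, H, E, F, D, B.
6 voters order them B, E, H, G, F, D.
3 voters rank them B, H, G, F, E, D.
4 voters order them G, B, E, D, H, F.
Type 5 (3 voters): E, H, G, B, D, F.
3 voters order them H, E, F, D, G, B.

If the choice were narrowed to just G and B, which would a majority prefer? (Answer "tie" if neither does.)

Ballots ranking G above B: 2 + 4 + 3 + 3 = 12.
Ballots ranking B above G: 21 − 12 = 9.
G wins the head-to-head 12–9.

G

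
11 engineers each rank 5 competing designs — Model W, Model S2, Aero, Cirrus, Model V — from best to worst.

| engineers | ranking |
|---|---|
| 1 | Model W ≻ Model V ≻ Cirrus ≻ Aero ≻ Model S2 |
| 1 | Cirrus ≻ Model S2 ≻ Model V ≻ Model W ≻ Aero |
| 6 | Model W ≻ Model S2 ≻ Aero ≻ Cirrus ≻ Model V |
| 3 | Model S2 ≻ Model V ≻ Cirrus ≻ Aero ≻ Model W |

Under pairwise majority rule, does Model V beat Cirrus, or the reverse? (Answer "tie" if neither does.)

Ballots ranking Model V above Cirrus: 1 + 3 = 4.
Ballots ranking Cirrus above Model V: 11 − 4 = 7.
Cirrus wins the head-to-head 7–4.

Cirrus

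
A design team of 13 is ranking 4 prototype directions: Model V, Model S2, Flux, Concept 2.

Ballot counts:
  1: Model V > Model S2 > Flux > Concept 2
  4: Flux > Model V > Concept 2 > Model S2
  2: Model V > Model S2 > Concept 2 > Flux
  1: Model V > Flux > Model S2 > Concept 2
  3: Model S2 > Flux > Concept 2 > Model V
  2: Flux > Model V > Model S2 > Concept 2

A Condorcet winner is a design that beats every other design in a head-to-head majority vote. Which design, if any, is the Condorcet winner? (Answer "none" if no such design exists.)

Flux

Head-to-head results (13 engineers):
Model V vs Model S2: Model V preferred on 1+4+2+1+2 = 10 ballots; Model V wins 10–3.
Model V vs Flux: Flux, 9–4.
Model V–Concept 2: Model V 10–3.
Model S2–Flux: Flux 7–6.
Model S2 vs Concept 2: Model S2 preferred on 1+2+1+3+2 = 9 ballots; Model S2 wins 9–4.
Flux vs Concept 2: Flux wins 11–2.
Flux beats each of Model V, Model S2, Concept 2 — Flux is the Condorcet winner.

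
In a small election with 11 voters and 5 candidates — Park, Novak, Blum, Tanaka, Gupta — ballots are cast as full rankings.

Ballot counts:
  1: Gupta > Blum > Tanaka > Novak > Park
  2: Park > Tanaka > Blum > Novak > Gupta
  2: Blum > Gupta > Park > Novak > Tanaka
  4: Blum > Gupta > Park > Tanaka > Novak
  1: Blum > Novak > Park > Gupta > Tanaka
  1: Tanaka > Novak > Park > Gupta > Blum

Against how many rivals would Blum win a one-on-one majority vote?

Blum against each rival (11 voters):
Blum vs Park: Blum wins 8–3.
Blum vs Novak: Blum wins 10–1.
Blum vs Tanaka: Blum preferred on 1+2+4+1 = 8 ballots; Blum wins 8–3.
Blum vs Gupta: Blum preferred on 2+2+4+1 = 9 ballots; Blum wins 9–2.
Blum beats Park, Novak, Tanaka, Gupta — 4 pairwise wins.

4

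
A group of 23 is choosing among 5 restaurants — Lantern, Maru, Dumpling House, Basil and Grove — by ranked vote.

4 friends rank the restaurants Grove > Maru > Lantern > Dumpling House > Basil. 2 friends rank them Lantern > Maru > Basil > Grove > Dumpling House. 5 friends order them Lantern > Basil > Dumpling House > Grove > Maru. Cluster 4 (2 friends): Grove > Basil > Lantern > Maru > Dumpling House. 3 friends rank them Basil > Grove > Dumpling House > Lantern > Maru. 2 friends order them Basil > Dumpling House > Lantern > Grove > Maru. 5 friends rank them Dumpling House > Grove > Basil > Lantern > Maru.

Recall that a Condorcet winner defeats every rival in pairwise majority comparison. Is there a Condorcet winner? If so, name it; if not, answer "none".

Basil

Head-to-head results (23 friends):
Lantern–Maru: Lantern 19–4.
Lantern vs Dumpling House: 4+2+5+2 = 13 for Lantern, 10 for Dumpling House — Lantern by 13–10.
Lantern vs Basil: Basil wins 12–11.
Lantern vs Grove: Lantern is ranked higher on 2+5+2 = 9 ballots, Grove on 14. Grove wins 14–9.
Maru vs Dumpling House: Maru preferred on 4+2+2 = 8 ballots; Dumpling House wins 15–8.
Maru vs Basil: Basil, 17–6.
Maru vs Grove: Grove wins 21–2.
Dumpling House vs Basil: Basil wins 14–9.
Dumpling House–Grove: Dumpling House 12–11.
Basil vs Grove: Basil, 12–11.
Basil wins every pairwise contest, so Basil is the Condorcet winner.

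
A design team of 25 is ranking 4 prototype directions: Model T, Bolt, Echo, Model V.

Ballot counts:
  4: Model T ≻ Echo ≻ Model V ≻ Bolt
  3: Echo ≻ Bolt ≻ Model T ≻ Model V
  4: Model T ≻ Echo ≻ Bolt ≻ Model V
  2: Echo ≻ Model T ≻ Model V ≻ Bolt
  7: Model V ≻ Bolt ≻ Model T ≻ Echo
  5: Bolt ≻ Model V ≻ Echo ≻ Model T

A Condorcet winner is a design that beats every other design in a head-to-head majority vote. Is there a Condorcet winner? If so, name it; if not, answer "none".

Pairwise majorities:
Model T vs Bolt: Bolt wins 15–10.
Model T vs Echo: Model T wins 15–10.
Model T vs Model V: 13 to 12, Model T.
Bolt vs Echo: 7+5 = 12 for Bolt, 13 for Echo — Echo by 13–12.
Bolt vs Model V: Model V wins 13–12.
Echo vs Model V: Echo is ranked higher on 4+3+4+2 = 13 ballots, Model V on 12. Echo wins 13–12.
Each design drops at least one matchup (Model T loses to Bolt; Bolt loses to Echo; Echo loses to Model T; Model V loses to Model T); the cycle Model T → Echo → Bolt → Model T rules out a Condorcet winner.

none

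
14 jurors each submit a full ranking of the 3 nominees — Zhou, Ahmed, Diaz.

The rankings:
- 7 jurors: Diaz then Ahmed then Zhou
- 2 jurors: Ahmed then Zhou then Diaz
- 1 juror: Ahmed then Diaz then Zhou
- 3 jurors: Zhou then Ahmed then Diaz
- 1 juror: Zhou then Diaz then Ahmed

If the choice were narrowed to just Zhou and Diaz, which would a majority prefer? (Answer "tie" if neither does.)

Ballots ranking Zhou above Diaz: 2 + 3 + 1 = 6.
Ballots ranking Diaz above Zhou: 14 − 6 = 8.
Diaz wins the head-to-head 8–6.

Diaz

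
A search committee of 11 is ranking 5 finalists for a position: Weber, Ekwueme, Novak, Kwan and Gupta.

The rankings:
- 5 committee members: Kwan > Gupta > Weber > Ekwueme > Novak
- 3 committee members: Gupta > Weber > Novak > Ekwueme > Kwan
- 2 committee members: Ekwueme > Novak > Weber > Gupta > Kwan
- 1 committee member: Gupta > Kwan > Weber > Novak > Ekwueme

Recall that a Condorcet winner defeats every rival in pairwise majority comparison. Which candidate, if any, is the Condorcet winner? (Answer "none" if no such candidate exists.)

Pairwise majorities:
Weber vs Ekwueme: Weber, 9–2.
Weber vs Novak: Weber wins 9–2.
Weber–Kwan: Kwan 6–5.
Weber vs Gupta: Gupta, 9–2.
Ekwueme vs Novak: Ekwueme wins 7–4.
Ekwueme vs Kwan: Kwan, 6–5.
Ekwueme vs Gupta: Gupta, 9–2.
Novak–Kwan: Kwan 6–5.
Novak vs Gupta: Gupta wins 9–2.
Kwan vs Gupta: Gupta, 6–5.
Gupta beats each of Weber, Ekwueme, Novak, Kwan — Gupta is the Condorcet winner.

Gupta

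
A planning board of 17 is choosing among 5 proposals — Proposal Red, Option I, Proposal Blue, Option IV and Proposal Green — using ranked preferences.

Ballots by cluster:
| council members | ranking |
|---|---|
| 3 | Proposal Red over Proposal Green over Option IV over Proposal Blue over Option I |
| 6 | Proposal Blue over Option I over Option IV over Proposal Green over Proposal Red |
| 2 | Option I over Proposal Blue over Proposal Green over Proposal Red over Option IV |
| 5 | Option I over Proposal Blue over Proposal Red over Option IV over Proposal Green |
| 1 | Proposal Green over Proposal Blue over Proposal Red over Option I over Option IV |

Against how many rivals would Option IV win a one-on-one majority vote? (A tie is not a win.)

Option IV against each rival (17 council members):
Option IV vs Proposal Red: Proposal Red wins 11–6.
Option IV vs Option I: 3 to 14, Option I.
Option IV vs Proposal Blue: 3 to 14, Proposal Blue.
Option IV–Proposal Green: Option IV 11–6.
Option IV beats Proposal Green; loses to Proposal Red, Option I, Proposal Blue — 1 pairwise win.

1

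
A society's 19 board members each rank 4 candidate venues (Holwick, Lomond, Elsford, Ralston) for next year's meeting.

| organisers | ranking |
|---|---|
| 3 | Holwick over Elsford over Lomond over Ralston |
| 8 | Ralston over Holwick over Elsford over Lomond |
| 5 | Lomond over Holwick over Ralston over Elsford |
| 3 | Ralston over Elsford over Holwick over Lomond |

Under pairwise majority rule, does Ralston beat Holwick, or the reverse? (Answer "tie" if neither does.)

Ralston

Ballots ranking Ralston above Holwick: 8 + 3 = 11.
Ballots ranking Holwick above Ralston: 19 − 11 = 8.
Ralston wins the head-to-head 11–8.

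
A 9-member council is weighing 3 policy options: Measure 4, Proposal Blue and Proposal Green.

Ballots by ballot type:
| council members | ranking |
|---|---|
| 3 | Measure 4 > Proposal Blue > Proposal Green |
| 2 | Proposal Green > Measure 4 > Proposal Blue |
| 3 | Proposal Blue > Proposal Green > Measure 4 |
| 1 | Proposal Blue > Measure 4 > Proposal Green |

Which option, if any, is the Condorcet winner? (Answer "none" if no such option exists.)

none

Check each pair by majority over 9 ballots:
Measure 4 vs Proposal Blue: Measure 4 wins 5–4.
Measure 4 vs Proposal Green: Proposal Green wins 5–4.
Proposal Blue vs Proposal Green: Proposal Blue, 7–2.
Each option drops at least one matchup (Measure 4 loses to Proposal Green; Proposal Blue loses to Measure 4; Proposal Green loses to Proposal Blue); the cycle Measure 4 > Proposal Blue > Proposal Green > Measure 4 rules out a Condorcet winner.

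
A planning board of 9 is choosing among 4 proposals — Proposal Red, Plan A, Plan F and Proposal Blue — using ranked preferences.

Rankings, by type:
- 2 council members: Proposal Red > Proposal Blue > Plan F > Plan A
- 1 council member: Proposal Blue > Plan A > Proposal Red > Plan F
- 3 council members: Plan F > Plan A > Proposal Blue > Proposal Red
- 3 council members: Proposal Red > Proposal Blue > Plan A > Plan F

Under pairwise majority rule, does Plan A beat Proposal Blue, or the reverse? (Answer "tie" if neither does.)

Proposal Blue

Ballots ranking Plan A above Proposal Blue: 3.
Ballots ranking Proposal Blue above Plan A: 9 − 3 = 6.
Proposal Blue wins the head-to-head 6–3.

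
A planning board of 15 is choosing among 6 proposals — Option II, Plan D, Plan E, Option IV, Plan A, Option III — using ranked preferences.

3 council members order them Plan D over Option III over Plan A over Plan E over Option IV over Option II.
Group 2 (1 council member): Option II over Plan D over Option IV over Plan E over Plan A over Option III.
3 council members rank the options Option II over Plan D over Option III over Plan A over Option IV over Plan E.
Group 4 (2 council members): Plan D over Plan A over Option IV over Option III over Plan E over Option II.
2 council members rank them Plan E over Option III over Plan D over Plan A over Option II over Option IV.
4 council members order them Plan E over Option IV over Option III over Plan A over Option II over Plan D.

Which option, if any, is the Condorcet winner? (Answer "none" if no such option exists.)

Pairwise majorities:
Option II vs Plan D: Option II, 8–7.
Option II vs Plan E: Plan E wins 11–4.
Option II vs Option IV: Option IV, 9–6.
Option II vs Plan A: Plan A wins 11–4.
Option II vs Option III: Option II is ranked higher on 1+3 = 4 ballots, Option III on 11. Option III wins 11–4.
Plan D vs Plan E: Plan D preferred on 3+1+3+2 = 9 ballots; Plan D wins 9–6.
Plan D vs Option IV: Plan D wins 11–4.
Plan D–Plan A: Plan D 11–4.
Plan D vs Option III: 3+1+3+2 = 9 for Plan D, 6 for Option III — Plan D by 9–6.
Plan E vs Option IV: 3+2+4 = 9 for Plan E, 6 for Option IV — Plan E by 9–6.
Plan E vs Plan A: Plan A, 8–7.
Plan E vs Option III: Plan E preferred on 1+2+4 = 7 ballots; Option III wins 8–7.
Option IV–Plan A: Plan A 10–5.
Option IV vs Option III: Option III, 8–7.
Plan A vs Option III: Option III, 12–3.
No option is unbeaten: Option II loses to Plan E; Plan D loses to Option II; Plan E loses to Plan D; Option IV loses to Plan D; Plan A loses to Plan D; Option III loses to Plan D. In particular Option II beats Plan D beats Plan E beats Option II is a majority cycle — no Condorcet winner exists.

none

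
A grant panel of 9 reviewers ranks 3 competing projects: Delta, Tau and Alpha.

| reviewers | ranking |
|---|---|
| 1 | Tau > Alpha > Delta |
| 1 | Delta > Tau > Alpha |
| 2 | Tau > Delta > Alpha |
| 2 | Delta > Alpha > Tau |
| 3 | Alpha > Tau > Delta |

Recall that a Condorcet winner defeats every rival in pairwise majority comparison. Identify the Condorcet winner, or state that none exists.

none

Head-to-head results (9 reviewers):
Delta vs Tau: Delta is ranked higher on 1+2 = 3 ballots, Tau on 6. Tau wins 6–3.
Delta vs Alpha: Delta, 5–4.
Tau vs Alpha: Alpha wins 5–4.
No project is unbeaten: Delta loses to Tau; Tau loses to Alpha; Alpha loses to Delta. In particular Delta beats Alpha beats Tau beats Delta is a majority cycle — no Condorcet winner exists.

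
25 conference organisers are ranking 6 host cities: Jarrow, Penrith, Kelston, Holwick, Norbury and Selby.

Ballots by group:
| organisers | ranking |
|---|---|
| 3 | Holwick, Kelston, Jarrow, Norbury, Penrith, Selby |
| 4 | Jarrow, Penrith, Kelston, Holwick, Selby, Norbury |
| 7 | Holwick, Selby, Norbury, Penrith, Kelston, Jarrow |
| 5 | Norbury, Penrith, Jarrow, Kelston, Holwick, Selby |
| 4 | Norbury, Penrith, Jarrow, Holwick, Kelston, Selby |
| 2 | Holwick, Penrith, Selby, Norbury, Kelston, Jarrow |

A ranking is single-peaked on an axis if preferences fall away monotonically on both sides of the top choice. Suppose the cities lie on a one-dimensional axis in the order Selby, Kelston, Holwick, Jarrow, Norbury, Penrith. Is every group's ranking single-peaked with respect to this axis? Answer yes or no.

no

Axis positions: Selby=1, Kelston=2, Holwick=3, Jarrow=4, Norbury=5, Penrith=6.
Group 1 (peak Holwick at position 3): ranking walks positions 3-2-4-5-6-1, expanding outward from the peak — single-peaked.
Group 2: ranking walks positions 4-6-2-3-1-5; Penrith is ranked above Norbury even though Norbury lies between Penrith and the peak Jarrow on the axis — preferences dip and rise again. Not single-peaked.
Group 3: ranking walks positions 3-1-5-6-2-4; Selby is ranked above Kelston even though Kelston lies between Selby and the peak Holwick on the axis — preferences dip and rise again. Not single-peaked.
Group 4: ranking walks positions 5-6-4-2-3-1; Kelston is ranked above Holwick even though Holwick lies between Kelston and the peak Norbury on the axis — preferences dip and rise again. Not single-peaked.
Group 5 (peak Norbury at position 5): ranking walks positions 5-6-4-3-2-1, expanding outward from the peak — single-peaked.
Group 6: ranking walks positions 3-6-1-5-2-4; Penrith is ranked above Jarrow even though Jarrow lies between Penrith and the peak Holwick on the axis — preferences dip and rise again. Not single-peaked.
Group 2 violates single-peakedness, so the profile is not single-peaked on this axis.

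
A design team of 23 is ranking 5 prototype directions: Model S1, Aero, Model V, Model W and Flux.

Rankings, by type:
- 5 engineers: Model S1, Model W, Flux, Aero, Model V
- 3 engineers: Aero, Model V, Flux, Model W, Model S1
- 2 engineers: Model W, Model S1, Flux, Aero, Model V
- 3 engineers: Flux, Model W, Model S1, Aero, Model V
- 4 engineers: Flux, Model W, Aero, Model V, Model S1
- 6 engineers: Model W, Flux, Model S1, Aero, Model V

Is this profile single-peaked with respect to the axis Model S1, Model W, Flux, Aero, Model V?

Axis positions: Model S1=1, Model W=2, Flux=3, Aero=4, Model V=5.
Type 1 (peak Model S1 at position 1): ranking walks positions 1-2-3-4-5, expanding outward from the peak — single-peaked.
Type 2 (peak Aero at position 4): ranking walks positions 4-5-3-2-1, expanding outward from the peak — single-peaked.
Type 3 (peak Model W at position 2): ranking walks positions 2-1-3-4-5, expanding outward from the peak — single-peaked.
Type 4 (peak Flux at position 3): ranking walks positions 3-2-1-4-5, expanding outward from the peak — single-peaked.
Type 5 (peak Flux at position 3): ranking walks positions 3-2-4-5-1, expanding outward from the peak — single-peaked.
Type 6 (peak Model W at position 2): ranking walks positions 2-3-1-4-5, expanding outward from the peak — single-peaked.
Every ranking is single-peaked on this axis.

yes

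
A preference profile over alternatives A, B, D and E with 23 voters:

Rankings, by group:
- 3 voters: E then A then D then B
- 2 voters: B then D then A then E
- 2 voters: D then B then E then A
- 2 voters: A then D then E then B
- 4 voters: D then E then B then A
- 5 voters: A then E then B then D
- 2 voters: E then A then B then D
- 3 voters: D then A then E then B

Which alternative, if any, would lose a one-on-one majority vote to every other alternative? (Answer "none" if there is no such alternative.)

B

Head-to-head results (23 voters):
A–B: A 15–8.
A vs D: A is ranked higher on 3+2+5+2 = 12 ballots, D on 11. A wins 12–11.
A vs E: A is ranked higher on 2+2+5+3 = 12 ballots, E on 11. A wins 12–11.
B vs D: B preferred on 2+5+2 = 9 ballots; D wins 14–9.
B vs E: B is ranked higher on 2+2 = 4 ballots, E on 19. E wins 19–4.
D vs E: D preferred on 2+2+2+4+3 = 13 ballots; D wins 13–10.
B is beaten in every head-to-head and is the Condorcet loser.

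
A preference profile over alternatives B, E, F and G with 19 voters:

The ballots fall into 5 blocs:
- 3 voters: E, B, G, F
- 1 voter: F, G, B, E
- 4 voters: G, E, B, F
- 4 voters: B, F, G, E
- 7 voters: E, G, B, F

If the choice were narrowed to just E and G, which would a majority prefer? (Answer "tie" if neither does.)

Ballots ranking E above G: 3 + 7 = 10.
Ballots ranking G above E: 19 − 10 = 9.
E wins the head-to-head 10–9.

E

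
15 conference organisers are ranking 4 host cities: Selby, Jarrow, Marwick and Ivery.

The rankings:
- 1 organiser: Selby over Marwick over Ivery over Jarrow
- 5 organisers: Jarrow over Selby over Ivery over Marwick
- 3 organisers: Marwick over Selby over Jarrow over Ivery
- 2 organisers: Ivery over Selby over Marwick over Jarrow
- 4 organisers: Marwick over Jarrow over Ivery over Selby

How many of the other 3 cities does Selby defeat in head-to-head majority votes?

Selby against each rival (15 organisers):
Selby vs Jarrow: Selby preferred on 1+3+2 = 6 ballots; Jarrow wins 9–6.
Selby–Marwick: Selby 8–7.
Selby vs Ivery: Selby is ranked higher on 1+5+3 = 9 ballots, Ivery on 6. Selby wins 9–6.
Selby beats Marwick, Ivery; loses to Jarrow — 2 pairwise wins.

2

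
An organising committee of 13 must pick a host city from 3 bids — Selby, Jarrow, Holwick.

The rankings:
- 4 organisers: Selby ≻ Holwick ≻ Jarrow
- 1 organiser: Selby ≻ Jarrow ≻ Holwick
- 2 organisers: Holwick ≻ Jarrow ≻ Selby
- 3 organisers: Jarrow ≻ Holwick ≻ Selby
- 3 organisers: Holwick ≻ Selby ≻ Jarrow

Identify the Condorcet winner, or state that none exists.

Holwick

Pairwise majorities:
Selby vs Jarrow: Selby preferred on 4+1+3 = 8 ballots; Selby wins 8–5.
Selby vs Holwick: Selby is ranked higher on 4+1 = 5 ballots, Holwick on 8. Holwick wins 8–5.
Jarrow vs Holwick: Holwick wins 9–4.
Holwick beats each of Selby, Jarrow — Holwick is the Condorcet winner.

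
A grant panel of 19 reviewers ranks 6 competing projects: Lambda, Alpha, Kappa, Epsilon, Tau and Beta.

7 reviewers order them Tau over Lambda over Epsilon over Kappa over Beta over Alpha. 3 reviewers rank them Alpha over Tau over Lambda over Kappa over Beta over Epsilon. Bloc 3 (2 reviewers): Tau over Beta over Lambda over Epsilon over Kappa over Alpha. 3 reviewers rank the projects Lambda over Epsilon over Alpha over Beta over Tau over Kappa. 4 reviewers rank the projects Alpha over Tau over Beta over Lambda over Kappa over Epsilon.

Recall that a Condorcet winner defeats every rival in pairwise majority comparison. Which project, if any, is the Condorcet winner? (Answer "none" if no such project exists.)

none

Pairwise majorities:
Lambda vs Alpha: Lambda preferred on 7+2+3 = 12 ballots; Lambda wins 12–7.
Lambda vs Kappa: Lambda wins 19–0.
Lambda vs Epsilon: 19 to 0, Lambda.
Lambda vs Tau: Lambda preferred on 3 ballots; Tau wins 16–3.
Lambda vs Beta: Lambda wins 13–6.
Alpha vs Kappa: 3+3+4 = 10 for Alpha, 9 for Kappa — Alpha by 10–9.
Alpha vs Epsilon: Alpha preferred on 3+4 = 7 ballots; Epsilon wins 12–7.
Alpha vs Tau: Alpha is ranked higher on 3+3+4 = 10 ballots, Tau on 9. Alpha wins 10–9.
Alpha vs Beta: 10 to 9, Alpha.
Kappa vs Epsilon: Epsilon, 12–7.
Kappa vs Tau: Kappa preferred on 0 ballots; Tau wins 19–0.
Kappa–Beta: Kappa 10–9.
Epsilon vs Tau: Tau, 16–3.
Epsilon vs Beta: 10 to 9, Epsilon.
Tau vs Beta: Tau, 16–3.
No project is unbeaten: Lambda loses to Tau; Alpha loses to Lambda; Kappa loses to Lambda; Epsilon loses to Lambda; Tau loses to Alpha; Beta loses to Lambda. In particular Lambda > Alpha > Tau > Lambda is a majority cycle — no Condorcet winner exists.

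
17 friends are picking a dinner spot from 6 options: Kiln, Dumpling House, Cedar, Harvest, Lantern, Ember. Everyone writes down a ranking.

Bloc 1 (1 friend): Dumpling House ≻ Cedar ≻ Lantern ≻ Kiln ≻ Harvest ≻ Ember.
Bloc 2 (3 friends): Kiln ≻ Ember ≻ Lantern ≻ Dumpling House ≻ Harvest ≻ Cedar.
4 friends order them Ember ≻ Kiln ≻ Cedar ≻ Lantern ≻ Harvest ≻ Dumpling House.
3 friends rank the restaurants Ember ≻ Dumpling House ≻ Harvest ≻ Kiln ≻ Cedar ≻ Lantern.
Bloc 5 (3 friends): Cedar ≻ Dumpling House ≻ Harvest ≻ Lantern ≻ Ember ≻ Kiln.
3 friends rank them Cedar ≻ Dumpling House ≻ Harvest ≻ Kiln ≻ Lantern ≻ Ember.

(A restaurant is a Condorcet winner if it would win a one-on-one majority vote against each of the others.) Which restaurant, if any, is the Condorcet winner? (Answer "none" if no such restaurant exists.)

Ember

Check each pair by majority over 17 ballots:
Kiln–Dumpling House: Dumpling House 10–7.
Kiln vs Cedar: Kiln, 10–7.
Kiln vs Harvest: Harvest, 9–8.
Kiln vs Lantern: Kiln, 13–4.
Kiln–Ember: Ember 10–7.
Dumpling House vs Cedar: Cedar, 10–7.
Dumpling House–Harvest: Dumpling House 13–4.
Dumpling House vs Lantern: Dumpling House wins 10–7.
Dumpling House–Ember: Ember 10–7.
Cedar–Harvest: Cedar 11–6.
Cedar vs Lantern: Cedar, 14–3.
Cedar vs Ember: Ember wins 10–7.
Harvest–Lantern: Harvest 9–8.
Harvest vs Ember: Ember, 10–7.
Lantern–Ember: Ember 10–7.
Ember wins every pairwise contest, so Ember is the Condorcet winner.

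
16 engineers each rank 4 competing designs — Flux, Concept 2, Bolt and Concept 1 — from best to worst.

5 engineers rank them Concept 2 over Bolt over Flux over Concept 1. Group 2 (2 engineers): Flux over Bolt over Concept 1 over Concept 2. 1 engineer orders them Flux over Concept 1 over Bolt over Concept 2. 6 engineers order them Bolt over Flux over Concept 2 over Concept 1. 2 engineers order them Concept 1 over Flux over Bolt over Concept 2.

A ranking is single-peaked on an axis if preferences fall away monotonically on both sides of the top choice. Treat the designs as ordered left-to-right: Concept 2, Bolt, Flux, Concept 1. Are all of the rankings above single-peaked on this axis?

yes

Axis positions: Concept 2=1, Bolt=2, Flux=3, Concept 1=4.
Group 1 (peak Concept 2 at position 1): ranking walks positions 1-2-3-4, expanding outward from the peak — single-peaked.
Group 2 (peak Flux at position 3): ranking walks positions 3-2-4-1, expanding outward from the peak — single-peaked.
Group 3 (peak Flux at position 3): ranking walks positions 3-4-2-1, expanding outward from the peak — single-peaked.
Group 4 (peak Bolt at position 2): ranking walks positions 2-3-1-4, expanding outward from the peak — single-peaked.
Group 5 (peak Concept 1 at position 4): ranking walks positions 4-3-2-1, expanding outward from the peak — single-peaked.
Every ranking is single-peaked on this axis.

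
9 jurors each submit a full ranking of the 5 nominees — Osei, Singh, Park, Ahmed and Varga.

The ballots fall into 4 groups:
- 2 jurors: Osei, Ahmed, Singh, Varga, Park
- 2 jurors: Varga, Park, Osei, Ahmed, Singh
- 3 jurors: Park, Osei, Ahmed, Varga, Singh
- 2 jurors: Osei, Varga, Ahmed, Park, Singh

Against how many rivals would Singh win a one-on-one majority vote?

0

Singh against each rival (9 jurors):
Singh vs Osei: Osei, 9–0.
Singh vs Park: Singh preferred on 2 ballots; Park wins 7–2.
Singh vs Ahmed: Singh preferred on 0 ballots; Ahmed wins 9–0.
Singh vs Varga: Varga wins 7–2.
Singh beats no one; loses to Osei, Park, Ahmed, Varga — 0 pairwise wins.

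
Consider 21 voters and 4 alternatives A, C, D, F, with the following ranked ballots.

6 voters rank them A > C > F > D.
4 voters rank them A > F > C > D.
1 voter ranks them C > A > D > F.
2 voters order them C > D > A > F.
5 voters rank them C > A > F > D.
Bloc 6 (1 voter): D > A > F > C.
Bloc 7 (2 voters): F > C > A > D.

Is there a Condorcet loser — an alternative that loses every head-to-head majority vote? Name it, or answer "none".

Pairwise majorities:
A–C: A 11–10.
A vs D: 18 to 3, A.
A vs F: 19 to 2, A.
C–D: C 20–1.
C vs F: 14 to 7, C.
D vs F: 1+2+1 = 4 for D, 17 for F — F by 17–4.
D loses to every other alternative — it is the Condorcet loser.

D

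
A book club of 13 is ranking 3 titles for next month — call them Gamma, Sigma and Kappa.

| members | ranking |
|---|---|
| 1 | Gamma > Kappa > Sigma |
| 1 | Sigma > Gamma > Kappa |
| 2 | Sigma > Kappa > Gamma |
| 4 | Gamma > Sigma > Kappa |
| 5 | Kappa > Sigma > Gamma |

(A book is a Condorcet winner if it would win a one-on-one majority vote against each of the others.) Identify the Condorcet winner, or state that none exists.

Check each pair by majority over 13 ballots:
Gamma vs Sigma: Gamma preferred on 1+4 = 5 ballots; Sigma wins 8–5.
Gamma vs Kappa: Gamma preferred on 1+1+4 = 6 ballots; Kappa wins 7–6.
Sigma vs Kappa: 7 to 6, Sigma.
Sigma defeats every rival head-to-head and is the Condorcet winner.

Sigma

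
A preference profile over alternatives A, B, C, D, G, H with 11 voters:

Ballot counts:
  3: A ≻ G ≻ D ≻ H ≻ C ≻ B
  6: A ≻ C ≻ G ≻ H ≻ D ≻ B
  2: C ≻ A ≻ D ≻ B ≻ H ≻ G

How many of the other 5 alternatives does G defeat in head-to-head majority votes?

3

G against each rival (11 voters):
G vs A: 0 for G, 11 for A — A by 11–0.
G vs B: G is ranked higher on 3+6 = 9 ballots, B on 2. G wins 9–2.
G–C: C 8–3.
G vs D: G, 9–2.
G vs H: G is ranked higher on 3+6 = 9 ballots, H on 2. G wins 9–2.
G beats B, D, H; loses to A, C — 3 pairwise wins.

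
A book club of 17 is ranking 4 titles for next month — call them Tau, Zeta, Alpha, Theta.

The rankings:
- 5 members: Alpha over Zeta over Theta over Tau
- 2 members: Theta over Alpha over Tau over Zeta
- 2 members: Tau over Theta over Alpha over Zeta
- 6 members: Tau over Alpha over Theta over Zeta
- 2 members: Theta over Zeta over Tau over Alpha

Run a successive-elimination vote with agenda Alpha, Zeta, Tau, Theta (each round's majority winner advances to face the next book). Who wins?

Theta

Round 1: Alpha vs Zeta — 15–2, Alpha advances.
Round 2: Alpha vs Tau — 7–10, Tau advances.
Round 3: Tau vs Theta — 8–9, Theta advances.
Theta survives the agenda.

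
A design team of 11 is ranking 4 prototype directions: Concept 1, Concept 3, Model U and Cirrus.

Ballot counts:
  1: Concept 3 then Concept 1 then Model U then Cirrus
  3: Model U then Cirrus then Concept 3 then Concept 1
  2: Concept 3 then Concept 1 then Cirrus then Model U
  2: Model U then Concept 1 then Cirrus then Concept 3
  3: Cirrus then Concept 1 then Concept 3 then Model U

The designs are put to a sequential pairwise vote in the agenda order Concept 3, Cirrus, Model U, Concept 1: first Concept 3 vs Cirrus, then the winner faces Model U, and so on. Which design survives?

Round 1: Concept 3 vs Cirrus — 3–8, Cirrus advances.
Round 2: Cirrus vs Model U — 5–6, Model U advances.
Round 3: Model U vs Concept 1 — 5–6, Concept 1 advances.
The agenda winner is Concept 1.

Concept 1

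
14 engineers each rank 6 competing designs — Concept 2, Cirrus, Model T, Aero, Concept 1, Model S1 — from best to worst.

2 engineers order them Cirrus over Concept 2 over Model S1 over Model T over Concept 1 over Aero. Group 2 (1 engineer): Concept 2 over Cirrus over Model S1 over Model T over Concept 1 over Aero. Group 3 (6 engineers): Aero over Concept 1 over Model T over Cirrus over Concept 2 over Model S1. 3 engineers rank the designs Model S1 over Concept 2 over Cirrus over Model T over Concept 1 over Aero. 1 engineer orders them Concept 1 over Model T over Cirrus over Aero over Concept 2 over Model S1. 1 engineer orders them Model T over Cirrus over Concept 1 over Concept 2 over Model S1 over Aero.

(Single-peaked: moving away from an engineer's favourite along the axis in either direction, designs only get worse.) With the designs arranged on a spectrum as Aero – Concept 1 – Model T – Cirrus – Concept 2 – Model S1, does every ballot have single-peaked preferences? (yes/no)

Axis positions: Aero=1, Concept 1=2, Model T=3, Cirrus=4, Concept 2=5, Model S1=6.
Group 1 (peak Cirrus at position 4): ranking walks positions 4-5-6-3-2-1, expanding outward from the peak — single-peaked.
Group 2 (peak Concept 2 at position 5): ranking walks positions 5-4-6-3-2-1, expanding outward from the peak — single-peaked.
Group 3 (peak Aero at position 1): ranking walks positions 1-2-3-4-5-6, expanding outward from the peak — single-peaked.
Group 4 (peak Model S1 at position 6): ranking walks positions 6-5-4-3-2-1, expanding outward from the peak — single-peaked.
Group 5 (peak Concept 1 at position 2): ranking walks positions 2-3-4-1-5-6, expanding outward from the peak — single-peaked.
Group 6 (peak Model T at position 3): ranking walks positions 3-4-2-5-6-1, expanding outward from the peak — single-peaked.
Every ranking is single-peaked on this axis.

yes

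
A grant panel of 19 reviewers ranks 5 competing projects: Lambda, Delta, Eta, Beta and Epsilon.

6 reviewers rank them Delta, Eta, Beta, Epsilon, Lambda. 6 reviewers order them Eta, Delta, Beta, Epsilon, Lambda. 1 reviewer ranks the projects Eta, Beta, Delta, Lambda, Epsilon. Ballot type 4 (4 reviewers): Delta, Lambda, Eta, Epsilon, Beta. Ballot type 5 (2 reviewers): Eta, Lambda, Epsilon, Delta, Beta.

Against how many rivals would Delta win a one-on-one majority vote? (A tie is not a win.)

Delta against each rival (19 reviewers):
Delta vs Lambda: Delta is ranked higher on 6+6+1+4 = 17 ballots, Lambda on 2. Delta wins 17–2.
Delta vs Eta: 10 to 9, Delta.
Delta vs Beta: Delta preferred on 6+6+4+2 = 18 ballots; Delta wins 18–1.
Delta vs Epsilon: Delta wins 17–2.
Delta beats Lambda, Eta, Beta, Epsilon — 4 pairwise wins.

4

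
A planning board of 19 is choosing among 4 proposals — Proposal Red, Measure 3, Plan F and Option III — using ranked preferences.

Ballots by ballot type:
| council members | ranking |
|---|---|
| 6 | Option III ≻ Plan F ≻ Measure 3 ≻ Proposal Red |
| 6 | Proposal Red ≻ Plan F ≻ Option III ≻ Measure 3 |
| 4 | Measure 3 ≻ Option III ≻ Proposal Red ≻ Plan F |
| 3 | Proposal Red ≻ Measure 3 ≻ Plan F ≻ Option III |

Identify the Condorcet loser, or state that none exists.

none

Head-to-head results (19 council members):
Proposal Red vs Measure 3: 9 to 10, Measure 3.
Proposal Red–Plan F: Proposal Red 13–6.
Proposal Red vs Option III: Option III wins 10–9.
Measure 3 vs Plan F: Plan F, 12–7.
Measure 3 vs Option III: Option III, 12–7.
Plan F vs Option III: 9 to 10, Option III.
Every option wins at least one matchup (Proposal Red beats Plan F; Measure 3 beats Proposal Red; Plan F beats Measure 3; Option III beats Proposal Red), so there is no Condorcet loser.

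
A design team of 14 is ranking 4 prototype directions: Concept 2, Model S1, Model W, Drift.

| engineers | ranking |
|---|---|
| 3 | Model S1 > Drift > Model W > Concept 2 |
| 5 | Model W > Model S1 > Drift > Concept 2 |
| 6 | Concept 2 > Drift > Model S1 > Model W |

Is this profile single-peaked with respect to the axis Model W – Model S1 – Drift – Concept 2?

yes

Axis positions: Model W=1, Model S1=2, Drift=3, Concept 2=4.
Bloc 1 (peak Model S1 at position 2): ranking walks positions 2-3-1-4, expanding outward from the peak — single-peaked.
Bloc 2 (peak Model W at position 1): ranking walks positions 1-2-3-4, expanding outward from the peak — single-peaked.
Bloc 3 (peak Concept 2 at position 4): ranking walks positions 4-3-2-1, expanding outward from the peak — single-peaked.
Every ranking is single-peaked on this axis.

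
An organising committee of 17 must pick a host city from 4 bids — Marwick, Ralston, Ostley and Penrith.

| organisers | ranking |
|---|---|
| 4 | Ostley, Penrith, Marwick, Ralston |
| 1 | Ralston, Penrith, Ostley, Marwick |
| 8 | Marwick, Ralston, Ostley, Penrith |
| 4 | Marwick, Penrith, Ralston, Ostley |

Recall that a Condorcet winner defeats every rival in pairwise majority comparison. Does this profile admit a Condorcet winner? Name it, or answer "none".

Marwick

Pairwise majorities:
Marwick–Ralston: Marwick 16–1.
Marwick vs Ostley: Marwick wins 12–5.
Marwick–Penrith: Marwick 12–5.
Ralston vs Ostley: Ralston wins 13–4.
Ralston vs Penrith: Ralston, 9–8.
Ostley vs Penrith: Ostley, 12–5.
Marwick defeats every rival head-to-head and is the Condorcet winner.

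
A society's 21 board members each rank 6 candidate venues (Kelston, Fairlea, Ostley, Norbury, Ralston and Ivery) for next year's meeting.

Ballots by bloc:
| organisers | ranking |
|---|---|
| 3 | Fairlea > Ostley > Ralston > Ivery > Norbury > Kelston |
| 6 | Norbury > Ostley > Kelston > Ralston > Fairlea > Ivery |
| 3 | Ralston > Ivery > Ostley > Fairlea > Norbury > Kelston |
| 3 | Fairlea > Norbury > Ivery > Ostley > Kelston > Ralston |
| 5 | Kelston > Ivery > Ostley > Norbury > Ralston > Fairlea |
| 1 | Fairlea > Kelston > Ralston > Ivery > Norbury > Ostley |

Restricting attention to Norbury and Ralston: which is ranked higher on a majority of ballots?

Ballots ranking Norbury above Ralston: 6 + 3 + 5 = 14.
Ballots ranking Ralston above Norbury: 21 − 14 = 7.
Norbury wins the head-to-head 14–7.

Norbury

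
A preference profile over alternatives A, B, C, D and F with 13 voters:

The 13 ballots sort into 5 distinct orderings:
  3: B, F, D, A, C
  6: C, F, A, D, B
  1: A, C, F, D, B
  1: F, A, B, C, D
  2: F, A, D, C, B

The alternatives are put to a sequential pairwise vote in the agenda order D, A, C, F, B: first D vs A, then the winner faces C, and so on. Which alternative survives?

F

Round 1: D vs A — 3–10, A advances.
Round 2: A vs C — 7–6, A advances.
Round 3: A vs F — 1–12, F advances.
Round 4: F vs B — 10–3, F advances.
The agenda winner is F.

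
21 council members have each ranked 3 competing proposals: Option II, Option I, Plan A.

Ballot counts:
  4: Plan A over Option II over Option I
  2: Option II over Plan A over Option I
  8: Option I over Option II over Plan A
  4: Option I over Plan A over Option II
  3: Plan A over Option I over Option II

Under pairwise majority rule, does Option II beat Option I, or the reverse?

Option I

Ballots ranking Option II above Option I: 4 + 2 = 6.
Ballots ranking Option I above Option II: 21 − 6 = 15.
Option I wins the head-to-head 15–6.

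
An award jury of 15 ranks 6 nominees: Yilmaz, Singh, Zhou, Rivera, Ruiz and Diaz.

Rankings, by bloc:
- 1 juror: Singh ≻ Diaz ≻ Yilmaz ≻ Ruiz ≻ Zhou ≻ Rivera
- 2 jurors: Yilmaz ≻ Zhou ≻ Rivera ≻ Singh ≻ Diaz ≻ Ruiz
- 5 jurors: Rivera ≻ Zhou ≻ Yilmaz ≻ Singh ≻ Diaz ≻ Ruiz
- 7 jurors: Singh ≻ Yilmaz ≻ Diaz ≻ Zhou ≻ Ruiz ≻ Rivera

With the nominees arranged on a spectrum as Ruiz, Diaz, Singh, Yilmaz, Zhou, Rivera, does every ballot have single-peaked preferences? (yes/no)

yes

Axis positions: Ruiz=1, Diaz=2, Singh=3, Yilmaz=4, Zhou=5, Rivera=6.
Bloc 1 (peak Singh at position 3): ranking walks positions 3-2-4-1-5-6, expanding outward from the peak — single-peaked.
Bloc 2 (peak Yilmaz at position 4): ranking walks positions 4-5-6-3-2-1, expanding outward from the peak — single-peaked.
Bloc 3 (peak Rivera at position 6): ranking walks positions 6-5-4-3-2-1, expanding outward from the peak — single-peaked.
Bloc 4 (peak Singh at position 3): ranking walks positions 3-4-2-5-1-6, expanding outward from the peak — single-peaked.
Every ranking is single-peaked on this axis.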